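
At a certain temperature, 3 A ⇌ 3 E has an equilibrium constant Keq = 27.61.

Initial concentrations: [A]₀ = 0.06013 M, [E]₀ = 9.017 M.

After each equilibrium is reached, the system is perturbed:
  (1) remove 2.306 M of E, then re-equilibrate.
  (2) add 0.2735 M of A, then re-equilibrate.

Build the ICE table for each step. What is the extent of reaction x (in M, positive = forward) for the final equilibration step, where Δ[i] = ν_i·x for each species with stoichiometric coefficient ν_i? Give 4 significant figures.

x = 0.0685 M

Q₀ = 3.3722e+06 vs Keq = 27.61 ⇒ Q>K, reverse
Step 1:
                   A          E
  Initial    0.06013      9.017
  Change       2.197     -2.197
  Equil        2.257       6.82
  solve Keq expr → x = -0.7322; check Q = 27.61
Then remove 2.306 M of E.
Step 2:
                   A          E
  Initial      2.257      4.514
  Change     -0.5733     0.5733
  Equil        1.683      5.088
  solve Keq expr → x = 0.1911; check Q = 27.61
Then add 0.2735 M of A.
Step 3:
                   A          E
  Initial      1.957      5.088
  Change     -0.2055     0.2055
  Equil        1.751      5.293
  solve Keq expr → x = 0.0685; check Q = 27.61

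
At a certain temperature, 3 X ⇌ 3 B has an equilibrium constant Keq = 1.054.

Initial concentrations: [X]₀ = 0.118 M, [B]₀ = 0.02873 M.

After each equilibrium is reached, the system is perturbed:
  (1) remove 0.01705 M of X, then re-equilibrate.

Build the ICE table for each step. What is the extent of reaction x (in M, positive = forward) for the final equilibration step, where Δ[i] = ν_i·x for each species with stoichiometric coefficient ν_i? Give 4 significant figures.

x = -0.002867 M

Q₀ = 0.01443 vs Keq = 1.054 ⇒ Q<K, forward
Step 1:
                  X         B
  Initial     0.118   0.02873
  Change   -0.04528   0.04528
  Equil     0.07272   0.07401
  solve Keq expr → x = 0.01509; check Q = 1.054
Then remove 0.01705 M of X.
Step 2:
                  X         B
  Initial   0.05567   0.07401
  Change     0.0086   -0.0086
  Equil     0.06427   0.06541
  solve Keq expr → x = -0.002867; check Q = 1.054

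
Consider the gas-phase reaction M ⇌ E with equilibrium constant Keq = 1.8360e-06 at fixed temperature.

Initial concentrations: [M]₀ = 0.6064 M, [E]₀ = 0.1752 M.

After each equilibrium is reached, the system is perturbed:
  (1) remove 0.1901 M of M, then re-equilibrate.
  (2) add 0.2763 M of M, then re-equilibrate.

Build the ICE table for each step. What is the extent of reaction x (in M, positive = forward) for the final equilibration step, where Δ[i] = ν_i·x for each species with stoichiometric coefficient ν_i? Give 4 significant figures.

x = 5.0729e-07 M

Q₀ = 0.2889 vs Keq = 1.8360e-06 ⇒ Q>K, reverse
Step 1:
                   M          E
  I           0.6064     0.1752
  C           0.1752    -0.1752
  E           0.7816 1.4350e-06
  solve Keq expr → x = -0.1752; check Q = 1.8360e-06
Then remove 0.1901 M of M.
Step 2:
                   M          E
  I           0.5915 1.4350e-06
  C       3.4902e-07 -3.4902e-07
  E           0.5915 1.0860e-06
  solve Keq expr → x = -3.4902e-07; check Q = 1.8360e-06
Then add 0.2763 M of M.
Step 3:
                   M          E
  I           0.8678 1.0860e-06
  C       -5.0729e-07 5.0729e-07
  E           0.8678 1.5933e-06
  solve Keq expr → x = 5.0729e-07; check Q = 1.8360e-06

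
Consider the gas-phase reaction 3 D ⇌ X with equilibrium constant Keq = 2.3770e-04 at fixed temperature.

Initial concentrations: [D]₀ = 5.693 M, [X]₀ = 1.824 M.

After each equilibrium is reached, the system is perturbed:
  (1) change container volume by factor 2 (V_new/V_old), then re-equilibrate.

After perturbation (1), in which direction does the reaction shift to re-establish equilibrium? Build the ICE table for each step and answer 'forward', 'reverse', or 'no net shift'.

Q₀ = 0.009886 vs Keq = 2.3770e-04 ⇒ Q>K, reverse
Step 1:
                  D         X
  init        5.693     1.824
  Δ           4.677    -1.559
  eq          10.37    0.2651
  solve Keq expr → x = -1.559; check Q = 2.3770e-04
Then change container volume by factor 2 (V_new/V_old).
Step 2:
                  D         X
  init        5.185    0.1325
  Δ          0.2811  -0.09371
  eq          5.466   0.03882
  solve Keq expr → x = -0.09371; check Q = 2.3770e-04

Direction: reverse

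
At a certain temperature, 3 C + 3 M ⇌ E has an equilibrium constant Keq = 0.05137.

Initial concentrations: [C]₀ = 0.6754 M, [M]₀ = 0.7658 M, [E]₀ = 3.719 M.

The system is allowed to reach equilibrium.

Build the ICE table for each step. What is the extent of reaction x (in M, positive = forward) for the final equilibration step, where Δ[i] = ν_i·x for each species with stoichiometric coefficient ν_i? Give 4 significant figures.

x = -0.4268 M

Q₀ = 26.88 vs Keq = 0.05137 ⇒ Q>K, reverse
Step 1:
                   C          M          E
  Initial     0.6754     0.7658      3.719
  Change        1.28       1.28    -0.4268
  Equil        1.956      2.046      3.292
  solve Keq expr → x = -0.4268; check Q = 0.05137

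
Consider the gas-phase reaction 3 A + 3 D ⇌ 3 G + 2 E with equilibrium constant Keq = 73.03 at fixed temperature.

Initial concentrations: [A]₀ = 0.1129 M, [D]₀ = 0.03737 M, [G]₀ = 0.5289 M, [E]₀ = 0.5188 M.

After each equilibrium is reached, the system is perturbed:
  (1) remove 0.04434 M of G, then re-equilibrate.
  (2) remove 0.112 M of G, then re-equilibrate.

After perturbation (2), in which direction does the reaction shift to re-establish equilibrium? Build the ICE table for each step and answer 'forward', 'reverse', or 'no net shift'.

Q₀ = 5.3024e+05 vs Keq = 73.03 ⇒ Q>K, reverse
Step 1:
                    A           D           G           E
  Initial      0.1129     0.03737      0.5289      0.5188
  Change       0.1523      0.1523     -0.1523     -0.1015
  Equil        0.2652      0.1897      0.3766      0.4173
  solve Keq expr → x = -0.05077; check Q = 73.03
Then remove 0.04434 M of G.
Step 2:
                    A           D           G           E
  Initial      0.2652      0.1897      0.3322      0.4173
  Change    -0.009439   -0.009439    0.009439    0.006293
  Equil        0.2558      0.1802      0.3417      0.4235
  solve Keq expr → x = 0.003146; check Q = 73.03
Then remove 0.112 M of G.
Step 3:
                    A           D           G           E
  Initial      0.2558      0.1802      0.2297      0.4235
  Change     -0.02601    -0.02601     0.02601     0.01734
  Equil        0.2298      0.1542      0.2557      0.4409
  solve Keq expr → x = 0.008672; check Q = 73.03

Direction: forward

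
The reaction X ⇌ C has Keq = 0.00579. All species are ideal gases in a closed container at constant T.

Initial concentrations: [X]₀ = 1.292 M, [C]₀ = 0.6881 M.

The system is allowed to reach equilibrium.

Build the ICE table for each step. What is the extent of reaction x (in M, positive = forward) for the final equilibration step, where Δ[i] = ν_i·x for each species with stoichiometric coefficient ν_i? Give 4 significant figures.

x = -0.6767 M

Q₀ = 0.5326 vs Keq = 0.00579 ⇒ Q>K, reverse
Step 1:
                    X           C
  I             1.292      0.6881
  C            0.6767     -0.6767
  E             1.969      0.0114
  solve Keq expr → x = -0.6767; check Q = 0.00579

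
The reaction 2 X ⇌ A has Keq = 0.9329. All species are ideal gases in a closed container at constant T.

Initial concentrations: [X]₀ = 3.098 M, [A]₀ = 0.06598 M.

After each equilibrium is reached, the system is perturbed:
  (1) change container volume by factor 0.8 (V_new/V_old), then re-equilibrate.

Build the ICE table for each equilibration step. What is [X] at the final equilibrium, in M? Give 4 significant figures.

[X]_eq = 1.227 M

Q₀ = 0.006875 vs Keq = 0.9329 ⇒ Q<K, forward
Step 1:
                    X           A
  I             3.098     0.06598
  C            -2.023       1.012
  E             1.075       1.078
  solve Keq expr → x = 1.012; check Q = 0.9329
Then change container volume by factor 0.8 (V_new/V_old).
Step 2:
                    X           A
  I             1.343       1.347
  C           -0.1162      0.0581
  E             1.227       1.405
  solve Keq expr → x = 0.0581; check Q = 0.9329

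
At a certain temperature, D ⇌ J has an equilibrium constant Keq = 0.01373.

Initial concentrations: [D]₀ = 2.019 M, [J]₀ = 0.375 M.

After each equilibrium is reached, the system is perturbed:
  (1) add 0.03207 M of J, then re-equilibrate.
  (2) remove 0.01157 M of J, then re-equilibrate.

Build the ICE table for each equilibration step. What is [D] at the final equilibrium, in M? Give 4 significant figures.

[D]_eq = 2.382 M

Q₀ = 0.1857 vs Keq = 0.01373 ⇒ Q>K, reverse
Step 1:
                   D          J
  Initial      2.019      0.375
  Change      0.3426    -0.3426
  Equil        2.362    0.03242
  solve Keq expr → x = -0.3426; check Q = 0.01373
Then add 0.03207 M of J.
Step 2:
                   D          J
  Initial      2.362    0.06449
  Change     0.03164   -0.03164
  Equil        2.393    0.03286
  solve Keq expr → x = -0.03164; check Q = 0.01373
Then remove 0.01157 M of J.
Step 3:
                   D          J
  Initial      2.393    0.02129
  Change    -0.01141    0.01141
  Equil        2.382     0.0327
  solve Keq expr → x = 0.01141; check Q = 0.01373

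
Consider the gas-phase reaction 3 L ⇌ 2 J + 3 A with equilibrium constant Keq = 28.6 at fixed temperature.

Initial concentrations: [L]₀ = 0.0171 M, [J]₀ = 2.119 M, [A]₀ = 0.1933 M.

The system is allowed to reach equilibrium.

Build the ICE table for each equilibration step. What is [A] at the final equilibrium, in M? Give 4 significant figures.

[A]_eq = 0.1372 M

Q₀ = 6486 vs Keq = 28.6 ⇒ Q>K, reverse
Step 1:
                    L           J           A
  init         0.0171       2.119      0.1933
  Δ           0.05606    -0.03737    -0.05606
  eq          0.07316       2.082      0.1372
  solve Keq expr → x = -0.01869; check Q = 28.6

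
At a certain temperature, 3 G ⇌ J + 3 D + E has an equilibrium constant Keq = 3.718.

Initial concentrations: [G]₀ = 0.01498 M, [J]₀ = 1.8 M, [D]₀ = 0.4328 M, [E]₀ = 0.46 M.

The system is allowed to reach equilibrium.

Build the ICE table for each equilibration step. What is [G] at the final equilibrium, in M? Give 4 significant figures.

[G]_eq = 0.164 M

Q₀ = 1.9969e+04 vs Keq = 3.718 ⇒ Q>K, reverse
Step 1:
                    G           J           D           E
  init        0.01498         1.8      0.4328        0.46
  Δ             0.149    -0.04968      -0.149    -0.04968
  eq            0.164        1.75      0.2838      0.4103
  solve Keq expr → x = -0.04968; check Q = 3.718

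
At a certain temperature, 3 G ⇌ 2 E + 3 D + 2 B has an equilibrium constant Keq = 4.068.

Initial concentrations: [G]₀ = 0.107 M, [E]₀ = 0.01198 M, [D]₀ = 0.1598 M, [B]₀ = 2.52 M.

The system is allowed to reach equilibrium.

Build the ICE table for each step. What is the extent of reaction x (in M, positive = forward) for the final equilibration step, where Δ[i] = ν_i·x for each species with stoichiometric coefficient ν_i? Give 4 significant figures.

x = 0.0225 M

Q₀ = 0.003036 vs Keq = 4.068 ⇒ Q<K, forward
Step 1:
                  G         E         D         B
  init        0.107   0.01198    0.1598      2.52
  Δ        -0.06749     0.045   0.06749     0.045
  eq        0.03951   0.05698    0.2273     2.565
  solve Keq expr → x = 0.0225; check Q = 4.068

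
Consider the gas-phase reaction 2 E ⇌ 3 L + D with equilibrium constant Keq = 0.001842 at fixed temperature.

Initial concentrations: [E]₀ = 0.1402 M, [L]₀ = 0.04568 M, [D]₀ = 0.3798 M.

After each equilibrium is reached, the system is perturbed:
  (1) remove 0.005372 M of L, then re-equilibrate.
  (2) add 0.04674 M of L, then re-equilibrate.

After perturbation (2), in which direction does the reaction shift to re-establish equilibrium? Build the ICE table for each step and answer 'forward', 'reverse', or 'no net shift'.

Direction: reverse

Q₀ = 0.001842 vs Keq = 0.001842 ⇒ Q<K, forward
Step 1:
                   E          L          D
  init        0.1402    0.04568     0.3798
  Δ       -1.0577e-06 1.5865e-06 5.2884e-07
  eq          0.1402    0.04568     0.3798
  solve Keq expr → x = 5.2884e-07; check Q = 0.001842
Then remove 0.005372 M of L.
Step 2:
                   E          L          D
  init        0.1402    0.04031     0.3798
  Δ        -0.003091   0.004637   0.001546
  eq          0.1371    0.04495     0.3813
  solve Keq expr → x = 0.001546; check Q = 0.001842
Then add 0.04674 M of L.
Step 3:
                   E          L          D
  init        0.1371    0.09169     0.3813
  Δ          0.02695   -0.04042   -0.01347
  eq          0.1641    0.05127     0.3679
  solve Keq expr → x = -0.01347; check Q = 0.001842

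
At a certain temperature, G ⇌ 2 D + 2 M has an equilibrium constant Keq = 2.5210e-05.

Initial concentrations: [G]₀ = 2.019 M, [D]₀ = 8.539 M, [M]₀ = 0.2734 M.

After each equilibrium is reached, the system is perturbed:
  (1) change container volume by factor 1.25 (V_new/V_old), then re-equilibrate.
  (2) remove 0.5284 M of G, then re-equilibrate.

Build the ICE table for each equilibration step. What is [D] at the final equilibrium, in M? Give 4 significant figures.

Q₀ = 2.699 vs Keq = 2.5210e-05 ⇒ Q>K, reverse
Step 1:
                  G         D         M
  Initial     2.019     8.539    0.2734
  Change     0.1363   -0.2725   -0.2725
  Equil       2.155     8.266 8.9169e-04
  solve Keq expr → x = -0.1363; check Q = 2.5210e-05
Then change container volume by factor 1.25 (V_new/V_old).
Step 2:
                  G         D         M
  Initial     1.724     6.613 7.1335e-04
  Change  -1.4175e-04 2.8350e-04 2.8350e-04
  Equil       1.724     6.613 9.9686e-04
  solve Keq expr → x = 1.4175e-04; check Q = 2.5210e-05
Then remove 0.5284 M of G.
Step 3:
                  G         D         M
  Initial     1.196     6.613 9.9686e-04
  Change  8.3325e-05 -1.6665e-04 -1.6665e-04
  Equil       1.196     6.613 8.3021e-04
  solve Keq expr → x = -8.3325e-05; check Q = 2.5210e-05

[D]_eq = 6.613 M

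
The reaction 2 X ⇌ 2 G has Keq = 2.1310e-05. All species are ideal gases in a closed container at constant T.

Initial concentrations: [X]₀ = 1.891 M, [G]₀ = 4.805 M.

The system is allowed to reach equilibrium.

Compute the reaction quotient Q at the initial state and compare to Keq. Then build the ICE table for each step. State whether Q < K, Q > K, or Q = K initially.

Q₀ = 6.457 vs Keq = 2.1310e-05 ⇒ Q>K, reverse
Step 1:
                   X          G
  I            1.891      4.805
  C            4.774     -4.774
  E            6.665    0.03077
  solve Keq expr → x = -2.387; check Q = 2.1310e-05

Q₀ = 6.457; Q > K (proceeds reverse)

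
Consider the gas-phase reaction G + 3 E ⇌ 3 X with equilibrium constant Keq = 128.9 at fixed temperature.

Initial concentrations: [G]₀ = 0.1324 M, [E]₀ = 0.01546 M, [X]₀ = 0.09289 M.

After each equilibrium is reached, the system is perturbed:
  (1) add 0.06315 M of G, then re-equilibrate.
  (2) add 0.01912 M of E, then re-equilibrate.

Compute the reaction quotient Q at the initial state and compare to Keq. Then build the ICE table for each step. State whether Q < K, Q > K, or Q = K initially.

Q₀ = 1638; Q > K (proceeds reverse)

Q₀ = 1638 vs Keq = 128.9 ⇒ Q>K, reverse
Step 1:
                  G         E         X
  init       0.1324   0.01546   0.09289
  Δ        0.004863   0.01459  -0.01459
  eq         0.1373   0.03005    0.0783
  solve Keq expr → x = -0.004863; check Q = 128.9
Then add 0.06315 M of G.
Step 2:
                  G         E         X
  init       0.2004   0.03005    0.0783
  Δ       -8.7714e-04 -0.002631  0.002631
  eq         0.1995   0.02742   0.08093
  solve Keq expr → x = 8.7714e-04; check Q = 128.9
Then add 0.01912 M of E.
Step 3:
                  G         E         X
  init       0.1995   0.04654   0.08093
  Δ       -0.004697  -0.01409   0.01409
  eq         0.1948   0.03245   0.09502
  solve Keq expr → x = 0.004697; check Q = 128.9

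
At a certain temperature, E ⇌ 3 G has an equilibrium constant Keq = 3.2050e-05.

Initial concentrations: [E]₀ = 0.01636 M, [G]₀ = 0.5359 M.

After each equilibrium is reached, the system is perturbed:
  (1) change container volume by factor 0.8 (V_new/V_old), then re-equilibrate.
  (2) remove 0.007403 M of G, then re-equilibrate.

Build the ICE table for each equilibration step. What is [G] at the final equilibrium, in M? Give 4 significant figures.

[G]_eq = 0.01959 M

Q₀ = 9.407 vs Keq = 3.2050e-05 ⇒ Q>K, reverse
Step 1:
                    E           G
  I           0.01636      0.5359
  C            0.1726     -0.5177
  E            0.1889     0.01823
  solve Keq expr → x = -0.1726; check Q = 3.2050e-05
Then change container volume by factor 0.8 (V_new/V_old).
Step 2:
                    E           G
  I            0.2361     0.02278
  C           0.00104    -0.00312
  E            0.2372     0.01966
  solve Keq expr → x = -0.00104; check Q = 3.2050e-05
Then remove 0.007403 M of G.
Step 3:
                    E           G
  I            0.2372     0.01226
  C         -0.002445    0.007335
  E            0.2347     0.01959
  solve Keq expr → x = 0.002445; check Q = 3.2050e-05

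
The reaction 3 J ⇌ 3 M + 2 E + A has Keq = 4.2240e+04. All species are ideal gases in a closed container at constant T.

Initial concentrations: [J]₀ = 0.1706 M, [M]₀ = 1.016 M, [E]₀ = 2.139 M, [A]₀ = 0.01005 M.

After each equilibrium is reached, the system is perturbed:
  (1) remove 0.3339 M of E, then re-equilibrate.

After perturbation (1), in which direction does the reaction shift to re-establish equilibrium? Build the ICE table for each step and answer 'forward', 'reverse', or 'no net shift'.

Direction: forward

Q₀ = 9.713 vs Keq = 4.2240e+04 ⇒ Q<K, forward
Step 1:
                  J         M         E         A
  init       0.1706     1.016     2.139   0.01005
  Δ         -0.1483    0.1483   0.09885   0.04942
  eq        0.02233     1.164     2.238   0.05947
  solve Keq expr → x = 0.04942; check Q = 4.2240e+04
Then remove 0.3339 M of E.
Step 2:
                  J         M         E         A
  init      0.02233     1.164     1.904   0.05947
  Δ       -0.002152  0.002152  0.001435 7.1747e-04
  eq        0.02017     1.166     1.905   0.06019
  solve Keq expr → x = 7.1747e-04; check Q = 4.2240e+04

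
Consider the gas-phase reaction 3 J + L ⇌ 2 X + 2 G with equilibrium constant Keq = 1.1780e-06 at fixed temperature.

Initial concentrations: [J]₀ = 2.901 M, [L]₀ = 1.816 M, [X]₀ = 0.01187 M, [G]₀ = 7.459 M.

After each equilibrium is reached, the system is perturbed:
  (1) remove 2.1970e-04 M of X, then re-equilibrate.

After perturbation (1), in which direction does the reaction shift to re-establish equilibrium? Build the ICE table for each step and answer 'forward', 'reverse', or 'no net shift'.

Q₀ = 1.7681e-04 vs Keq = 1.1780e-06 ⇒ Q>K, reverse
Step 1:
                    J           L           X           G
  Initial       2.901       1.816     0.01187       7.459
  Change      0.01634    0.005445    -0.01089    -0.01089
  Equil         2.917       1.821  9.7997e-04       7.448
  solve Keq expr → x = -0.005445; check Q = 1.1780e-06
Then remove 2.1970e-04 M of X.
Step 2:
                    J           L           X           G
  Initial       2.917       1.821  7.6027e-04       7.448
  Change  -3.2921e-04 -1.0974e-04  2.1948e-04  2.1948e-04
  Equil         2.917       1.821  9.7975e-04       7.448
  solve Keq expr → x = 1.0974e-04; check Q = 1.1780e-06

Direction: forward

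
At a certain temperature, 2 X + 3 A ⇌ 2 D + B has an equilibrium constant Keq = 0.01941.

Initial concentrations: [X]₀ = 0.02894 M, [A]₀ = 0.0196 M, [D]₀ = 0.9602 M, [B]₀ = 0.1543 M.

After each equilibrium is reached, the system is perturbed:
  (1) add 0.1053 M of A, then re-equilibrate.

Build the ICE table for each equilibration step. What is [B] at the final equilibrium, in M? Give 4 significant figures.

Q₀ = 2.2559e+07 vs Keq = 0.01941 ⇒ Q>K, reverse
Step 1:
                  X         A         D         B
  I         0.02894    0.0196    0.9602    0.1543
  C          0.3075    0.4612   -0.3075   -0.1537
  E          0.3364    0.4808    0.6527 5.7290e-04
  solve Keq expr → x = -0.1537; check Q = 0.01941
Then add 0.1053 M of A.
Step 2:
                  X         A         D         B
  I          0.3364    0.5861    0.6527 5.7290e-04
  C       -8.9885e-04 -0.001348 8.9885e-04 4.4943e-04
  E          0.3355    0.5847    0.6536  0.001022
  solve Keq expr → x = 4.4943e-04; check Q = 0.01941

[B]_eq = 0.001022 M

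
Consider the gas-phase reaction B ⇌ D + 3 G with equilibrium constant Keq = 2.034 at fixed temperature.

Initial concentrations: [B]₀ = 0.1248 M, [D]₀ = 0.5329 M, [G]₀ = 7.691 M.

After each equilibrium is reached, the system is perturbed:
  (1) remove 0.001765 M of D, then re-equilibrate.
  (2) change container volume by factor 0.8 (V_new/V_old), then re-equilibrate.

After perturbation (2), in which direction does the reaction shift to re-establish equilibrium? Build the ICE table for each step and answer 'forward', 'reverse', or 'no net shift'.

Direction: reverse

Q₀ = 1943 vs Keq = 2.034 ⇒ Q>K, reverse
Step 1:
                   B          D          G
  init        0.1248     0.5329      7.691
  Δ           0.5271    -0.5271     -1.581
  eq          0.6519   0.005814       6.11
  solve Keq expr → x = -0.5271; check Q = 2.034
Then remove 0.001765 M of D.
Step 2:
                   B          D          G
  init        0.6519   0.004049       6.11
  Δ        -0.001735   0.001735   0.005204
  eq          0.6502   0.005783      6.115
  solve Keq expr → x = 0.001735; check Q = 2.034
Then change container volume by factor 0.8 (V_new/V_old).
Step 3:
                   B          D          G
  init        0.8127   0.007229      7.644
  Δ         0.003497  -0.003497   -0.01049
  eq          0.8162   0.003733      7.633
  solve Keq expr → x = -0.003497; check Q = 2.034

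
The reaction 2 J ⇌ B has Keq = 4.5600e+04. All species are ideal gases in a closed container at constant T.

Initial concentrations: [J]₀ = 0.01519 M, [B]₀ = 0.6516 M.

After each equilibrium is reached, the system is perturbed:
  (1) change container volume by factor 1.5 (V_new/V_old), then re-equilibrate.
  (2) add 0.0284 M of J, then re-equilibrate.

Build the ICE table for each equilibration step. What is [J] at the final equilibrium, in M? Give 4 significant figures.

[J]_eq = 0.003149 M

Q₀ = 2824 vs Keq = 4.5600e+04 ⇒ Q<K, forward
Step 1:
                  J         B
  init      0.01519    0.6516
  Δ        -0.01139  0.005697
  eq       0.003797    0.6573
  solve Keq expr → x = 0.005697; check Q = 4.5600e+04
Then change container volume by factor 1.5 (V_new/V_old).
Step 2:
                  J         B
  init     0.002531    0.4382
  Δ       5.6784e-04 -2.8392e-04
  eq       0.003099    0.4379
  solve Keq expr → x = -2.8392e-04; check Q = 4.5600e+04
Then add 0.0284 M of J.
Step 3:
                  J         B
  init       0.0315    0.4379
  Δ        -0.02835   0.01418
  eq       0.003149    0.4521
  solve Keq expr → x = 0.01418; check Q = 4.5600e+04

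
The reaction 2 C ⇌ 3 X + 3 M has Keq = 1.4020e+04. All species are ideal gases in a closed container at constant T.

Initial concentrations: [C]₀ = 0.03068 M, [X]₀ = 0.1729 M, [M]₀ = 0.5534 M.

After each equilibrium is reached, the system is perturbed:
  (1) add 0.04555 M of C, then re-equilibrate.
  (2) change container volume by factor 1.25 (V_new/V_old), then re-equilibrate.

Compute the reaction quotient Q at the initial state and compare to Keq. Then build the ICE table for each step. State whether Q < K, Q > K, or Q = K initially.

Q₀ = 0.9307; Q < K (proceeds forward)

Q₀ = 0.9307 vs Keq = 1.4020e+04 ⇒ Q<K, forward
Step 1:
                    C           X           M
  Initial     0.03068      0.1729      0.5534
  Change     -0.03028     0.04542     0.04542
  Equil    3.9922e-04      0.2183      0.5988
  solve Keq expr → x = 0.01514; check Q = 1.4020e+04
Then add 0.04555 M of C.
Step 2:
                    C           X           M
  Initial     0.04595      0.2183      0.5988
  Change     -0.04525     0.06787     0.06787
  Equil    7.0387e-04      0.2862      0.6667
  solve Keq expr → x = 0.02262; check Q = 1.4020e+04
Then change container volume by factor 1.25 (V_new/V_old).
Step 3:
                    C           X           M
  Initial  5.6309e-04       0.229      0.5334
  Change  -2.0169e-04  3.0254e-04  3.0254e-04
  Equil    3.6140e-04      0.2293      0.5337
  solve Keq expr → x = 1.0085e-04; check Q = 1.4020e+04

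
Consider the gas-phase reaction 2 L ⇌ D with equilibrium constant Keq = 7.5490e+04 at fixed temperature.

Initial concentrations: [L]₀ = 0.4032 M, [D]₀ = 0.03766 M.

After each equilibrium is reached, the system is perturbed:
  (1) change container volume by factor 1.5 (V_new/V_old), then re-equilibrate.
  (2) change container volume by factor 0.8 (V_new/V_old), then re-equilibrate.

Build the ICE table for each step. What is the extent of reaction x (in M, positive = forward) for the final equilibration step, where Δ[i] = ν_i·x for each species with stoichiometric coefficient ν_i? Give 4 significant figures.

Q₀ = 0.2317 vs Keq = 7.5490e+04 ⇒ Q<K, forward
Step 1:
                   L          D
  I           0.4032    0.03766
  C          -0.4014     0.2007
  E         0.001777     0.2384
  solve Keq expr → x = 0.2007; check Q = 7.5490e+04
Then change container volume by factor 1.5 (V_new/V_old).
Step 2:
                   L          D
  I         0.001185     0.1589
  C       2.6564e-04 -1.3282e-04
  E          0.00145     0.1588
  solve Keq expr → x = -1.3282e-04; check Q = 7.5490e+04
Then change container volume by factor 0.8 (V_new/V_old).
Step 3:
                   L          D
  I         0.001813     0.1985
  C       -1.9100e-04 9.5500e-05
  E         0.001622     0.1986
  solve Keq expr → x = 9.5500e-05; check Q = 7.5490e+04

x = 9.5500e-05 M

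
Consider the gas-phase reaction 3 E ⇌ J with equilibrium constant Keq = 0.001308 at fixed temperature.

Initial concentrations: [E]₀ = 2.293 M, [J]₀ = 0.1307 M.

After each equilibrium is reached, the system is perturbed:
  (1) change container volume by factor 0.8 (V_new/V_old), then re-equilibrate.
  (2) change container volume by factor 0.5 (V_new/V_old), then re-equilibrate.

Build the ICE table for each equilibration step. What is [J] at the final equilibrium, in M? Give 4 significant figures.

[J]_eq = 0.2693 M

Q₀ = 0.01084 vs Keq = 0.001308 ⇒ Q>K, reverse
Step 1:
                    E           J
  init          2.293      0.1307
  Δ            0.3219     -0.1073
  eq            2.615     0.02339
  solve Keq expr → x = -0.1073; check Q = 0.001308
Then change container volume by factor 0.8 (V_new/V_old).
Step 2:
                    E           J
  init          3.269     0.02923
  Δ          -0.04389     0.01463
  eq            3.225     0.04386
  solve Keq expr → x = 0.01463; check Q = 0.001308
Then change container volume by factor 0.5 (V_new/V_old).
Step 3:
                    E           J
  init           6.45     0.08773
  Δ           -0.5447      0.1816
  eq            5.905      0.2693
  solve Keq expr → x = 0.1816; check Q = 0.001308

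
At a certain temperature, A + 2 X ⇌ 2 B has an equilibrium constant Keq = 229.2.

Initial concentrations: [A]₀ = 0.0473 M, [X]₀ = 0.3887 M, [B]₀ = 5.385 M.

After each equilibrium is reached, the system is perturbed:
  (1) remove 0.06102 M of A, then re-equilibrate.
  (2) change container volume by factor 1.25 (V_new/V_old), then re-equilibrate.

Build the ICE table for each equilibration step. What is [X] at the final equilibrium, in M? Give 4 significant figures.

[X]_eq = 0.6538 M

Q₀ = 4058 vs Keq = 229.2 ⇒ Q>K, reverse
Step 1:
                    A           X           B
  I            0.0473      0.3887       5.385
  C            0.1665       0.333      -0.333
  E            0.2138      0.7217       5.052
  solve Keq expr → x = -0.1665; check Q = 229.2
Then remove 0.06102 M of A.
Step 2:
                    A           X           B
  I            0.1528      0.7217       5.052
  C           0.02765      0.0553     -0.0553
  E            0.1804       0.777       4.997
  solve Keq expr → x = -0.02765; check Q = 229.2
Then change container volume by factor 1.25 (V_new/V_old).
Step 3:
                    A           X           B
  I            0.1443      0.6216       3.997
  C           0.01612     0.03223    -0.03223
  E            0.1605      0.6538       3.965
  solve Keq expr → x = -0.01612; check Q = 229.2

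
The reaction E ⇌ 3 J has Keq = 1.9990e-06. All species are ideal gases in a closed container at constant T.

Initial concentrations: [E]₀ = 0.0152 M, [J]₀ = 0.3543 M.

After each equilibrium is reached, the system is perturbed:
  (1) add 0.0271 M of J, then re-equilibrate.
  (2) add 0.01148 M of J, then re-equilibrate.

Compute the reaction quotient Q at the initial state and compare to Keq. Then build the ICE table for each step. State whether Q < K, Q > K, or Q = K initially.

Q₀ = 2.926 vs Keq = 1.9990e-06 ⇒ Q>K, reverse
Step 1:
                  E         J
  I          0.0152    0.3543
  C           0.116   -0.3479
  E          0.1312    0.0064
  solve Keq expr → x = -0.116; check Q = 1.9990e-06
Then add 0.0271 M of J.
Step 2:
                  E         J
  I          0.1312    0.0335
  C        0.008986  -0.02696
  E          0.1402  0.006543
  solve Keq expr → x = -0.008986; check Q = 1.9990e-06
Then add 0.01148 M of J.
Step 3:
                  E         J
  I          0.1402   0.01802
  C        0.003807  -0.01142
  E           0.144  0.006602
  solve Keq expr → x = -0.003807; check Q = 1.9990e-06

Q₀ = 2.926; Q > K (proceeds reverse)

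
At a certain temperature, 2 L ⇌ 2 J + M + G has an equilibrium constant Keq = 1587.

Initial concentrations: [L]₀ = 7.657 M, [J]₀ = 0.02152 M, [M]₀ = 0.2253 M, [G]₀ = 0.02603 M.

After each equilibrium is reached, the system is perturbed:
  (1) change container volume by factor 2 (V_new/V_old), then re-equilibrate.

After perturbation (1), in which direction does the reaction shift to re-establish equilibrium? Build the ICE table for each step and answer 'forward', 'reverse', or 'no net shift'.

Q₀ = 4.6324e-08 vs Keq = 1587 ⇒ Q<K, forward
Step 1:
                    L           J           M           G
  Initial       7.657     0.02152      0.2253     0.02603
  Change       -7.015       7.015       3.508       3.508
  Equil        0.6416       7.037       3.733       3.534
  solve Keq expr → x = 3.508; check Q = 1587
Then change container volume by factor 2 (V_new/V_old).
Step 2:
                    L           J           M           G
  Initial      0.3208       3.518       1.867       1.767
  Change      -0.1469      0.1469     0.07347     0.07347
  Equil        0.1739       3.665        1.94        1.84
  solve Keq expr → x = 0.07347; check Q = 1587

Direction: forward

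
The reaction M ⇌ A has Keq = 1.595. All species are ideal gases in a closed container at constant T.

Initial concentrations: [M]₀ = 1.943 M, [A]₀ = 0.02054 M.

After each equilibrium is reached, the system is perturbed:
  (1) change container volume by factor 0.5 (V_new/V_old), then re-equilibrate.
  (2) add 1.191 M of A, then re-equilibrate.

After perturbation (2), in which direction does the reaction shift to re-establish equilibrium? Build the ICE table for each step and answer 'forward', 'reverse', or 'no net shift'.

Q₀ = 0.01057 vs Keq = 1.595 ⇒ Q<K, forward
Step 1:
                    M           A
  init          1.943     0.02054
  Δ            -1.186       1.186
  eq           0.7567       1.207
  solve Keq expr → x = 1.186; check Q = 1.595
Then change container volume by factor 0.5 (V_new/V_old).
Step 2:
                    M           A
  init          1.513       2.414
  Δ                 0           0
  eq            1.513       2.414
  solve Keq expr → x = 0; check Q = 1.595
Then add 1.191 M of A.
Step 3:
                    M           A
  init          1.513       3.605
  Δ             0.459      -0.459
  eq            1.972       3.146
  solve Keq expr → x = -0.459; check Q = 1.595

Direction: reverse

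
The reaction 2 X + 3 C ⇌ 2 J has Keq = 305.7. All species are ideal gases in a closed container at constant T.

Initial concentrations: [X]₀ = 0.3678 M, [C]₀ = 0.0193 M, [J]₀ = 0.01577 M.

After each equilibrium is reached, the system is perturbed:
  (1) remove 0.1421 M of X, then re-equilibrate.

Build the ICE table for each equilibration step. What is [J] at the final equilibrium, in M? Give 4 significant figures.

Q₀ = 255.7 vs Keq = 305.7 ⇒ Q<K, forward
Step 1:
                    X           C           J
  I            0.3678      0.0193     0.01577
  C       -4.8506e-04 -7.2759e-04  4.8506e-04
  E            0.3673     0.01857     0.01626
  solve Keq expr → x = 2.4253e-04; check Q = 305.7
Then remove 0.1421 M of X.
Step 2:
                    X           C           J
  I            0.2252     0.01857     0.01626
  C          0.002698    0.004048   -0.002698
  E            0.2279     0.02262     0.01356
  solve Keq expr → x = -0.001349; check Q = 305.7

[J]_eq = 0.01356 M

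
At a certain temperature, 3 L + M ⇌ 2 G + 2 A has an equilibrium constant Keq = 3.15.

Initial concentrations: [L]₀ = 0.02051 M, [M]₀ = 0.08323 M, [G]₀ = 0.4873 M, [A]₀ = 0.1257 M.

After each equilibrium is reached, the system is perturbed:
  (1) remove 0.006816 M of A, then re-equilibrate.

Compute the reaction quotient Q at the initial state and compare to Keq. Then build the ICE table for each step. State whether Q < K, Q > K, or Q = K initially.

Q₀ = 5225; Q > K (proceeds reverse)

Q₀ = 5225 vs Keq = 3.15 ⇒ Q>K, reverse
Step 1:
                    L           M           G           A
  Initial     0.02051     0.08323      0.4873      0.1257
  Change      0.09923     0.03308    -0.06615    -0.06615
  Equil        0.1197      0.1163      0.4211     0.05955
  solve Keq expr → x = -0.03308; check Q = 3.15
Then remove 0.006816 M of A.
Step 2:
                    L           M           G           A
  Initial      0.1197      0.1163      0.4211     0.05273
  Change    -0.004328   -0.001443    0.002885    0.002885
  Equil        0.1154      0.1149       0.424     0.05562
  solve Keq expr → x = 0.001443; check Q = 3.15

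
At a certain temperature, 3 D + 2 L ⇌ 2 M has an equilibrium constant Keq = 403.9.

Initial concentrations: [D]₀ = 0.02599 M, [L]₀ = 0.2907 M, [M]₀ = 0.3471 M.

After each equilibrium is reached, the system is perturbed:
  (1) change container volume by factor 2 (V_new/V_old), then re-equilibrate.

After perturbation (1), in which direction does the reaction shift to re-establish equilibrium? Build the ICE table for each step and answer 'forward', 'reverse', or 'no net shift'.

Q₀ = 8.1208e+04 vs Keq = 403.9 ⇒ Q>K, reverse
Step 1:
                   D          L          M
  init       0.02599     0.2907     0.3471
  Δ           0.0918     0.0612    -0.0612
  eq          0.1178     0.3519     0.2859
  solve Keq expr → x = -0.0306; check Q = 403.9
Then change container volume by factor 2 (V_new/V_old).
Step 2:
                   D          L          M
  init       0.05889     0.1759      0.143
  Δ          0.03651    0.02434   -0.02434
  eq          0.0954     0.2003     0.1186
  solve Keq expr → x = -0.01217; check Q = 403.9

Direction: reverse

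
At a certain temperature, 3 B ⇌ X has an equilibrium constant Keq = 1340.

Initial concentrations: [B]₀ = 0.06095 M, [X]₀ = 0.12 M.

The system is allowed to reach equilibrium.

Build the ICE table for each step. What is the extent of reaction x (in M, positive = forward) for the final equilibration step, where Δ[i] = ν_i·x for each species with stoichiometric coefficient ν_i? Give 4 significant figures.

Q₀ = 530 vs Keq = 1340 ⇒ Q<K, forward
Step 1:
                   B          X
  I          0.06095       0.12
  C         -0.01557   0.005191
  E          0.04538     0.1252
  solve Keq expr → x = 0.005191; check Q = 1340

x = 0.005191 M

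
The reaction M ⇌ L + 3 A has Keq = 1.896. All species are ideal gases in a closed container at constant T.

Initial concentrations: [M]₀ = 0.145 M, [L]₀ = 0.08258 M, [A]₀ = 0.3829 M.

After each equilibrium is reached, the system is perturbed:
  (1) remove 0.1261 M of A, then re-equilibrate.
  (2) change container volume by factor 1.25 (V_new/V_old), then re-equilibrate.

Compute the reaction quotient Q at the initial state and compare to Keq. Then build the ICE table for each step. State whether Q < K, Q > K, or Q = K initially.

Q₀ = 0.03197 vs Keq = 1.896 ⇒ Q<K, forward
Step 1:
                   M          L          A
  init         0.145    0.08258     0.3829
  Δ          -0.1089     0.1089     0.3267
  eq         0.03609     0.1915     0.7096
  solve Keq expr → x = 0.1089; check Q = 1.896
Then remove 0.1261 M of A.
Step 2:
                   M          L          A
  init       0.03609     0.1915     0.5835
  Δ         -0.01104    0.01104    0.03313
  eq         0.02505     0.2025     0.6167
  solve Keq expr → x = 0.01104; check Q = 1.896
Then change container volume by factor 1.25 (V_new/V_old).
Step 3:
                   M          L          A
  init       0.02004      0.162     0.4933
  Δ        -0.007708   0.007708    0.02312
  eq         0.01233     0.1697     0.5164
  solve Keq expr → x = 0.007708; check Q = 1.896

Q₀ = 0.03197; Q < K (proceeds forward)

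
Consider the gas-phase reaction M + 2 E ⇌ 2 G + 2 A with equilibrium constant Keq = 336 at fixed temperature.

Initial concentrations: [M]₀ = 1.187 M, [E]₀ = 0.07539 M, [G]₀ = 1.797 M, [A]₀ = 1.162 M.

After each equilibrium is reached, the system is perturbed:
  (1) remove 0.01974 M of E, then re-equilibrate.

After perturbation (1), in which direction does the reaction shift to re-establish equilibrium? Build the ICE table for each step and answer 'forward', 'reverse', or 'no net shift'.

Direction: reverse

Q₀ = 646.3 vs Keq = 336 ⇒ Q>K, reverse
Step 1:
                  M         E         G         A
  Initial     1.187   0.07539     1.797     1.162
  Change    0.01249   0.02497  -0.02497  -0.02497
  Equil       1.199    0.1004     1.772     1.137
  solve Keq expr → x = -0.01249; check Q = 336
Then remove 0.01974 M of E.
Step 2:
                  M         E         G         A
  Initial     1.199   0.08062     1.772     1.137
  Change   0.008477   0.01695  -0.01695  -0.01695
  Equil       1.208   0.09758     1.755      1.12
  solve Keq expr → x = -0.008477; check Q = 336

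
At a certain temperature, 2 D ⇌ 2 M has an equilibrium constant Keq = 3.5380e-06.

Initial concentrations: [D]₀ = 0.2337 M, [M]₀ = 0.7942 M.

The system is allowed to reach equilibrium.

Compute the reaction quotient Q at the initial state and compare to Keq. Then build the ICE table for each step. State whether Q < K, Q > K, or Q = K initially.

Q₀ = 11.55; Q > K (proceeds reverse)

Q₀ = 11.55 vs Keq = 3.5380e-06 ⇒ Q>K, reverse
Step 1:
                  D         M
  Initial    0.2337    0.7942
  Change     0.7923   -0.7923
  Equil       1.026   0.00193
  solve Keq expr → x = -0.3961; check Q = 3.5380e-06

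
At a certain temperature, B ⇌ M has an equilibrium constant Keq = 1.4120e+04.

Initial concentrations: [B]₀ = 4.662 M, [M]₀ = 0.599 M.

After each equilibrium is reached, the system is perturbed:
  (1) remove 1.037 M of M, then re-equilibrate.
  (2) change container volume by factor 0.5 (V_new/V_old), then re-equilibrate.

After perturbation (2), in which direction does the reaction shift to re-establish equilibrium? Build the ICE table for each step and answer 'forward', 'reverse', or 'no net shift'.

Direction: no net shift

Q₀ = 0.1285 vs Keq = 1.4120e+04 ⇒ Q<K, forward
Step 1:
                    B           M
  init          4.662       0.599
  Δ            -4.662       4.662
  eq       3.7257e-04       5.261
  solve Keq expr → x = 4.662; check Q = 1.4120e+04
Then remove 1.037 M of M.
Step 2:
                    B           M
  init     3.7257e-04       4.224
  Δ       -7.3437e-05  7.3437e-05
  eq       2.9913e-04       4.224
  solve Keq expr → x = 7.3437e-05; check Q = 1.4120e+04
Then change container volume by factor 0.5 (V_new/V_old).
Step 3:
                    B           M
  init     5.9826e-04       8.447
  Δ                 0           0
  eq       5.9826e-04       8.447
  solve Keq expr → x = 0; check Q = 1.4120e+04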